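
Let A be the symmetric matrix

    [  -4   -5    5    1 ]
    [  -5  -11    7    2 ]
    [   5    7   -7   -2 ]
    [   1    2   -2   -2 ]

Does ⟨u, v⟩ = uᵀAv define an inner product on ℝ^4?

no

An LDLᵀ factorisation of A has diagonal entries -4, -19/4, -12/19, -1.
That gives 4 negative pivots.
Hence Q is negative definite.
⟨·,·⟩ is an inner product exactly when A is positive definite.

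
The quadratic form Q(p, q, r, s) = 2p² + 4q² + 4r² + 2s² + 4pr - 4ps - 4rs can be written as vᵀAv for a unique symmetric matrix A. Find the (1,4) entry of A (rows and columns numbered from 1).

The coefficient of p·s in Q is -4. For a symmetric A this equals A[1,4] + A[4,1] = 2·A[1,4].
So A[1,4] = -4/2 = -2.

-2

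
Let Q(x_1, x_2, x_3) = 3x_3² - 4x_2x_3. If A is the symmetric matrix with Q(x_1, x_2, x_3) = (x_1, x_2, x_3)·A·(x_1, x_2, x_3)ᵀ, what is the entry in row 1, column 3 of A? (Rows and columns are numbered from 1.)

The coefficient of x_1·x_3 in Q is 0. For a symmetric A this equals A[1,3] + A[3,1] = 2·A[1,3].
So A[1,3] = 0/2 = 0.

0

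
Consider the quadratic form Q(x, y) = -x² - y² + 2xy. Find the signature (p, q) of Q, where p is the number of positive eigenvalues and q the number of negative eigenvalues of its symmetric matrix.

Write A = [[-1, 1], [1, -1]].
Congruent diagonalization of A (simultaneous row and column reduction) yields pivots -1, 0.
Counting signs: 1 negative, 1 zero.

(0, 1)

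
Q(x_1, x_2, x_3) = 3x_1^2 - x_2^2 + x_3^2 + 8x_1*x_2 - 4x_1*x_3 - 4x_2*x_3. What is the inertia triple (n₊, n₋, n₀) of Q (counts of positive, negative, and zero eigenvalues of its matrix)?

(1, 2, 0)

The symmetric matrix is A = [[3, 4, -2], [4, -1, -2], [-2, -2, 1]].
Applying the same elementary operations to the rows and columns of A produces a congruent diagonal matrix with entries 3, -19/3, -5/19.
So there are 1 positive, 2 negative pivots.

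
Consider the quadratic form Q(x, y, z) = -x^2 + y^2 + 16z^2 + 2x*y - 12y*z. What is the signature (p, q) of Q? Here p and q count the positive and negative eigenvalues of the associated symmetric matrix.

The symmetric matrix is A = [[-1, 1, 0], [1, 1, -6], [0, -6, 16]].
Row-reducing A symmetrically gives the diagonal entries -1, 2, -2.
That gives 1 positive, 2 negative pivots.

(1, 2)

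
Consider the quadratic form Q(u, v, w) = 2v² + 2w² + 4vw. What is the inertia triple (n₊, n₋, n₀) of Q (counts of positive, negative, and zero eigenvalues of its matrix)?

(1, 0, 2)

The associated matrix is A = [[0, 0, 0], [0, 2, 2], [0, 2, 2]].
Row-reducing A symmetrically gives the diagonal entries 0, 2, 0.
Counting signs: 1 positive, 2 zero.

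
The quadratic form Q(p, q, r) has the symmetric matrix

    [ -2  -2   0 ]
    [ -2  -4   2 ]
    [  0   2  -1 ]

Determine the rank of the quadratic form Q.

Symmetric row and column elimination reduces A to a congruent diagonal form with pivots -2, -2, 1.
Counting signs: 1 positive, 2 negative.
The rank is the number of nonzero pivots: 3.

3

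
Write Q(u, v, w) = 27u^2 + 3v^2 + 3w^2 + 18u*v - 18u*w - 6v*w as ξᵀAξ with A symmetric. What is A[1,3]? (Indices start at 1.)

The coefficient of u·w in Q is -18. For a symmetric A this equals A[1,3] + A[3,1] = 2·A[1,3].
So A[1,3] = -18/2 = -9.

-9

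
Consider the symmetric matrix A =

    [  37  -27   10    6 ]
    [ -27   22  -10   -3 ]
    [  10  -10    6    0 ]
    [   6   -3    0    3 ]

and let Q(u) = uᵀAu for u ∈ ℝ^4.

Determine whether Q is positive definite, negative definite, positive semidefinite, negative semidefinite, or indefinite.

Congruent diagonalization of A (simultaneous row and column reduction) yields pivots 37, 85/37, 2/17, 6/5.
So there are 4 positive pivots.
Hence Q is positive definite.

positive definite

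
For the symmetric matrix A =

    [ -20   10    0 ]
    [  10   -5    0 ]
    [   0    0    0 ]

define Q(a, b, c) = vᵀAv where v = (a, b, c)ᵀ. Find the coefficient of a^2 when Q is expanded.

-20

The coefficient of a^2 is the diagonal entry A[1,1] = -20.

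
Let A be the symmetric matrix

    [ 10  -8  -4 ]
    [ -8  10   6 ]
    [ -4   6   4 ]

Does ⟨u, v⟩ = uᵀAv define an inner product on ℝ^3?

yes

Leading principal minors: Δ_1 = 10, Δ_2 = 36, Δ_3 = 8.
All leading principal minors are positive, so by Sylvester's criterion Q is positive definite.
⟨·,·⟩ is an inner product exactly when A is positive definite.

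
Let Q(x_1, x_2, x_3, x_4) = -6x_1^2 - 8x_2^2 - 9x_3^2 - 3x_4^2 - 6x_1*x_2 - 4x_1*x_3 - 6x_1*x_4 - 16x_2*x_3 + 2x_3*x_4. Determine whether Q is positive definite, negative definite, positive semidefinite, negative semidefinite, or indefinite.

The symmetric matrix is A = [[-6, -3, -2, -3], [-3, -8, -8, 0], [-2, -8, -9, 1], [-3, 0, 1, -3]].
Applying the same elementary operations to the rows and columns of A produces a congruent diagonal matrix with entries -6, -13/2, -31/39, -30/31.
Counting signs: 4 negative.
Hence Q is negative definite.

negative definite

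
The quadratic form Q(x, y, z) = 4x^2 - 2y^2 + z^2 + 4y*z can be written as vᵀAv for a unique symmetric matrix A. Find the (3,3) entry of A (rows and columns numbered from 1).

The coefficient of z^2 in Q is 1, and that is exactly A[3,3].

1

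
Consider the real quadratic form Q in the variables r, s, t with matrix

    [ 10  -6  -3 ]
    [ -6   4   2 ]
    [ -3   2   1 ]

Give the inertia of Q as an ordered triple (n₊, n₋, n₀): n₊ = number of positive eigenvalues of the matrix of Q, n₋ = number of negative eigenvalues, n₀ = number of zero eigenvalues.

(2, 0, 1)

Applying the same elementary operations to the rows and columns of A produces a congruent diagonal matrix with entries 10, 2/5, 0.
Counting signs: 2 positive, 1 zero.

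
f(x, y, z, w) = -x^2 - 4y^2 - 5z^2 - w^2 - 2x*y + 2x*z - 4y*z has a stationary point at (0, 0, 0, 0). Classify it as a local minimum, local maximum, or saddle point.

local maximum

The Hessian at the origin is H = [[-2, -2, 2, 0], [-2, -8, -4, 0], [2, -4, -10, 0], [0, 0, 0, -2]].
An LDLᵀ factorisation of H has diagonal entries -2, -6, -2, -2.
Counting signs: 4 negative.
H is negative definite, so the origin is a strict local maximum.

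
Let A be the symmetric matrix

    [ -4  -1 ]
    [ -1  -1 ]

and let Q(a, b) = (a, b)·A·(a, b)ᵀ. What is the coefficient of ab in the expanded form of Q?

-2

The coefficient of ab is A[1,2] + A[2,1] = 2·(-1) = -2.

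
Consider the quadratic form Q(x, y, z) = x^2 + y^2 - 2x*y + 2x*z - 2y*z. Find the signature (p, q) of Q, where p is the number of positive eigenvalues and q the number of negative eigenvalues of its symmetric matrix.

The symmetric matrix is A = [[1, -1, 1], [-1, 1, -1], [1, -1, 0]].
Congruent diagonalization of A (simultaneous row and column reduction) yields pivots 1, 0, -1.
So there are 1 positive, 1 negative, 1 zero pivots.

(1, 1)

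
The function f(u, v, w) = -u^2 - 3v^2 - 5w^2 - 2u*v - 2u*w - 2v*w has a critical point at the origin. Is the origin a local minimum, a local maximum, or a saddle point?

The Hessian at the origin is H = [[-2, -2, -2], [-2, -6, -2], [-2, -2, -10]].
Symmetric row and column elimination reduces H to a congruent diagonal form with pivots -2, -4, -8.
Counting signs: 3 negative.
H is negative definite, so the origin is a strict local maximum.

local maximum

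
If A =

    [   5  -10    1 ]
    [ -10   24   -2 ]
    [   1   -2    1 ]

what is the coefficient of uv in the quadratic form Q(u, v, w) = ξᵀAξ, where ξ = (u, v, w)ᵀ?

-20

The coefficient of uv is A[1,2] + A[2,1] = 2·(-10) = -20.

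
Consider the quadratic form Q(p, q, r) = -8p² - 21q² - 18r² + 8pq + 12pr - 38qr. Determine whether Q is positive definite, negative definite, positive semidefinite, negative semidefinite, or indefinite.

The symmetric matrix of Q is A = [[-8, 4, 6], [4, -21, -19], [6, -19, -18]].
Leading principal minors: Δ_1 = -8, Δ_2 = 152, Δ_3 = -4.
The signs alternate starting with Δ_1 < 0, so by Sylvester's criterion Q is negative definite.

negative definite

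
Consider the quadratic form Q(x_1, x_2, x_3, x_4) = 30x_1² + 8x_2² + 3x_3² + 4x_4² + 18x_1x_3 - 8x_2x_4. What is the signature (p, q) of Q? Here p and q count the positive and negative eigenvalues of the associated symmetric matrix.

The symmetric matrix is A = [[30, 0, 9, 0], [0, 8, 0, -4], [9, 0, 3, 0], [0, -4, 0, 4]].
Congruent diagonalization of A (simultaneous row and column reduction) yields pivots 30, 8, 3/10, 2.
Counting signs: 4 positive.

(4, 0)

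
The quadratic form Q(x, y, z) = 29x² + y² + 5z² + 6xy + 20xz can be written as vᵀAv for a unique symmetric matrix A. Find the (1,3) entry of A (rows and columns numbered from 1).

10

The coefficient of x·z in Q is 20. For a symmetric A this equals A[1,3] + A[3,1] = 2·A[1,3].
So A[1,3] = 20/2 = 10.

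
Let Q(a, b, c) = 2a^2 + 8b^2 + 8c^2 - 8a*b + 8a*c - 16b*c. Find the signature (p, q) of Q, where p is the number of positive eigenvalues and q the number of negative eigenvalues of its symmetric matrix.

(1, 0)

The symmetric matrix is A = [[2, -4, 4], [-4, 8, -8], [4, -8, 8]].
Congruent diagonalization of A (simultaneous row and column reduction) yields pivots 2, 0, 0.
Counting signs: 1 positive, 2 zero.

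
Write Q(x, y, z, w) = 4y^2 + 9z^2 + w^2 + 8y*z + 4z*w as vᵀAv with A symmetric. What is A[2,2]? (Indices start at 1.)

The coefficient of y^2 in Q is 4, and that is exactly A[2,2].

4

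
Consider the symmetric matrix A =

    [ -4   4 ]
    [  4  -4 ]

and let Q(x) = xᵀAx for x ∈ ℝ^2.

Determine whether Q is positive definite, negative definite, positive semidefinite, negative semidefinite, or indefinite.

negative semidefinite

For the 2×2 matrix [[-4, 4], [4, -4]]: det = -4·-4 − (4)² = 0, trace = -8.
det = 0 so one eigenvalue is zero; the form is semidefinite with the sign of the trace.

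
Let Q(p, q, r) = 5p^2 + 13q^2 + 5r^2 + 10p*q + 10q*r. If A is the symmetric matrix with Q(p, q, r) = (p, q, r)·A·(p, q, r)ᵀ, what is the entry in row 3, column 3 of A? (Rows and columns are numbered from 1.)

5

The coefficient of r^2 in Q is 5, and that is exactly A[3,3].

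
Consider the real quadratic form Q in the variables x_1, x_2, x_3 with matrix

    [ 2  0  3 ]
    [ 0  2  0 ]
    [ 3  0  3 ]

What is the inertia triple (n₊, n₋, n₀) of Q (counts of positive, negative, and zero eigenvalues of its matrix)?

Symmetric row and column elimination reduces A to a congruent diagonal form with pivots 2, 2, -3/2.
That gives 2 positive, 1 negative pivots.

(2, 1, 0)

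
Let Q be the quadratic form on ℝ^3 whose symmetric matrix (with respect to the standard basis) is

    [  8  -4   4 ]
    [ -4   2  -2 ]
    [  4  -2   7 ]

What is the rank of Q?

2

Applying the same elementary operations to the rows and columns of A produces a congruent diagonal matrix with entries 8, 0, 5.
That gives 2 positive, 1 zero pivots.
The rank is the number of nonzero pivots: 2.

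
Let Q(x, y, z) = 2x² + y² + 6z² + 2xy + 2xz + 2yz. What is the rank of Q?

The symmetric matrix is A = [[2, 1, 1], [1, 1, 1], [1, 1, 6]].
Applying the same elementary operations to the rows and columns of A produces a congruent diagonal matrix with entries 2, 1/2, 5.
So there are 3 positive pivots.
The rank is the number of nonzero pivots: 3.

3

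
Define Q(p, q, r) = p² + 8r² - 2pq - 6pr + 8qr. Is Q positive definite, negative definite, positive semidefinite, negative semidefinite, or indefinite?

The symmetric matrix is A = [[1, -1, -3], [-1, 0, 4], [-3, 4, 8]].
Row-reducing A symmetrically gives the diagonal entries 1, -1, 0.
Counting signs: 1 positive, 1 negative, 1 zero.
Hence Q is indefinite.

indefinite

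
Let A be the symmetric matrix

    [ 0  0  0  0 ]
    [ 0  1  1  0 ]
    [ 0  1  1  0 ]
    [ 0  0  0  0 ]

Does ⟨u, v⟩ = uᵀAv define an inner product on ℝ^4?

Row-reducing A symmetrically gives the diagonal entries 0, 1, 0, 0.
So there are 1 positive, 3 zero pivots.
Hence Q is positive semidefinite.
⟨·,·⟩ is an inner product exactly when A is positive definite.

no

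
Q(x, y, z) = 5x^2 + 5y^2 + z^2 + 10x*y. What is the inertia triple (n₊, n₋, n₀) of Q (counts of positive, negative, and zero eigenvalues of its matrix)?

(2, 0, 1)

Write A = [[5, 5, 0], [5, 5, 0], [0, 0, 1]].
Row-reducing A symmetrically gives the diagonal entries 5, 0, 1.
That gives 2 positive, 1 zero pivots.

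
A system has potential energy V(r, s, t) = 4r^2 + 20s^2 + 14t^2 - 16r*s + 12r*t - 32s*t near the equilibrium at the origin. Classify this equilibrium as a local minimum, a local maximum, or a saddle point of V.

The Hessian at the origin is H = [[8, -16, 12], [-16, 40, -32], [12, -32, 28]].
An LDLᵀ factorisation of H has diagonal entries 8, 8, 2.
Counting signs: 3 positive.
H is positive definite, so the origin is a strict local minimum.

local minimum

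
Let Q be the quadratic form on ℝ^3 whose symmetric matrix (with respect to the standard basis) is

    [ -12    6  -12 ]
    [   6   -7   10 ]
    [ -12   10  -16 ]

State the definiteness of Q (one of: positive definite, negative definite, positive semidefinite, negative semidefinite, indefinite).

negative semidefinite

Symmetric row and column elimination reduces A to a congruent diagonal form with pivots -12, -4, 0.
That gives 2 negative, 1 zero pivots.
Hence Q is negative semidefinite.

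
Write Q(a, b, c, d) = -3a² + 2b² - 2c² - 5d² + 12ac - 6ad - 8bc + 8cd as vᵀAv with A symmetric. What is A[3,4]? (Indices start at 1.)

The coefficient of c·d in Q is 8. For a symmetric A this equals A[3,4] + A[4,3] = 2·A[3,4].
So A[3,4] = 8/2 = 4.

4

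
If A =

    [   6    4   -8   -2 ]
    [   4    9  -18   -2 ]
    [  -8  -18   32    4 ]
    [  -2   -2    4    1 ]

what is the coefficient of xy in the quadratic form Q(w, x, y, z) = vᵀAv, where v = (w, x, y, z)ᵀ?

-36

The coefficient of xy is A[2,3] + A[3,2] = 2·(-18) = -36.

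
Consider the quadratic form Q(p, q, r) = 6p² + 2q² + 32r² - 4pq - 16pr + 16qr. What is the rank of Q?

2

Write A = [[6, -2, -8], [-2, 2, 8], [-8, 8, 32]].
Applying the same elementary operations to the rows and columns of A produces a congruent diagonal matrix with entries 6, 4/3, 0.
That gives 2 positive, 1 zero pivots.
The rank is the number of nonzero pivots: 2.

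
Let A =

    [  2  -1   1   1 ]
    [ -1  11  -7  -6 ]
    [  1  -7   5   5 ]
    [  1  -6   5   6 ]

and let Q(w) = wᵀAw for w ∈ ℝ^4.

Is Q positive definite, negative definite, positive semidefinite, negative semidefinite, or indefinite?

Leading principal minors: Δ_1 = 2, Δ_2 = 21, Δ_3 = 10, Δ_4 = 1.
All leading principal minors are positive, so by Sylvester's criterion Q is positive definite.

positive definite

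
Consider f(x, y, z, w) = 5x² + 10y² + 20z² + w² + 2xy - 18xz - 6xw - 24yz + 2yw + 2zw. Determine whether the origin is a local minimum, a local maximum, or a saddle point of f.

saddle point

The Hessian at the origin is H = [[10, 2, -18, -6], [2, 20, -24, 2], [-18, -24, 40, 2], [-6, 2, 2, 2]].
Congruent diagonalization of H (simultaneous row and column reduction) yields pivots 10, 98/5, -668/49, 12/167.
Counting signs: 3 positive, 1 negative.
H is indefinite, so the origin is a saddle point.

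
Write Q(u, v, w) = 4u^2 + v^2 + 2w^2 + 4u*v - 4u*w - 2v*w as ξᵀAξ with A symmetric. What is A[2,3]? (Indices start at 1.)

-1

The coefficient of v·w in Q is -2. For a symmetric A this equals A[2,3] + A[3,2] = 2·A[2,3].
So A[2,3] = -2/2 = -1.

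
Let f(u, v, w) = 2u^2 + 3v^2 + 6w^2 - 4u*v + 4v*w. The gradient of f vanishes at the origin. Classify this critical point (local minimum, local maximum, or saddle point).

local minimum

The Hessian at the origin is H = [[4, -4, 0], [-4, 6, 4], [0, 4, 12]].
Symmetric row and column elimination reduces H to a congruent diagonal form with pivots 4, 2, 4.
Counting signs: 3 positive.
H is positive definite, so the origin is a strict local minimum.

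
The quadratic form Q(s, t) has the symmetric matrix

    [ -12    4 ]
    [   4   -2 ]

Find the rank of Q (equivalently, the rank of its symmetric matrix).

2

Congruent diagonalization of A (simultaneous row and column reduction) yields pivots -12, -2/3.
Counting signs: 2 negative.
The rank is the number of nonzero pivots: 2.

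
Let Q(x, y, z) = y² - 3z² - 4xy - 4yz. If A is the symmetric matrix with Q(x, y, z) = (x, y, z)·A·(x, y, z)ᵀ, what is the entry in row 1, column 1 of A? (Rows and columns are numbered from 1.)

0

The coefficient of x² in Q is 0, and that is exactly A[1,1].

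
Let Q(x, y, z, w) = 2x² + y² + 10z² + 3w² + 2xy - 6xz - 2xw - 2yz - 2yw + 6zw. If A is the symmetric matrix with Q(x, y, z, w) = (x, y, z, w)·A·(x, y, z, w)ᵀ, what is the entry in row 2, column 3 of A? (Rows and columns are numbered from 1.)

The coefficient of y·z in Q is -2. For a symmetric A this equals A[2,3] + A[3,2] = 2·A[2,3].
So A[2,3] = -2/2 = -1.

-1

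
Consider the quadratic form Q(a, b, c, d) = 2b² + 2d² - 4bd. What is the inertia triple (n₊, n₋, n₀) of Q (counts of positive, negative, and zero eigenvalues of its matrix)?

(1, 0, 3)

Write A = [[0, 0, 0, 0], [0, 2, 0, -2], [0, 0, 0, 0], [0, -2, 0, 2]].
Symmetric row and column elimination reduces A to a congruent diagonal form with pivots 0, 2, 0, 0.
Counting signs: 1 positive, 3 zero.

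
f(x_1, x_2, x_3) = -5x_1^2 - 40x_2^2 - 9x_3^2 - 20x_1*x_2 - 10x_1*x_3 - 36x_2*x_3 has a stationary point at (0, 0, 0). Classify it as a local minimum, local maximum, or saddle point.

local maximum

The Hessian at the origin is H = [[-10, -20, -10], [-20, -80, -36], [-10, -36, -18]].
An LDLᵀ factorisation of H has diagonal entries -10, -40, -8/5.
Counting signs: 3 negative.
H is negative definite, so the origin is a strict local maximum.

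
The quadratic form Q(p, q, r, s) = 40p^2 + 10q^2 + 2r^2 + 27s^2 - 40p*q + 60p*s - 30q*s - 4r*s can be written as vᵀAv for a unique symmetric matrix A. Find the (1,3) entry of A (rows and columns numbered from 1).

The coefficient of p·r in Q is 0. For a symmetric A this equals A[1,3] + A[3,1] = 2·A[1,3].
So A[1,3] = 0/2 = 0.

0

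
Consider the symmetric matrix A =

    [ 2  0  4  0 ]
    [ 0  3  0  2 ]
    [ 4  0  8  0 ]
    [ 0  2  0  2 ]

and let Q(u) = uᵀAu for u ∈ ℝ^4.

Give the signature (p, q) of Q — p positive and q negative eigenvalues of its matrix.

(3, 0)

Row-reducing A symmetrically gives the diagonal entries 2, 3, 0, 2/3.
So there are 3 positive, 1 zero pivots.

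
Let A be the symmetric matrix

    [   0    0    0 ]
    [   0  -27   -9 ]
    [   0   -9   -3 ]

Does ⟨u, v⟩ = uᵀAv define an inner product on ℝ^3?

no

Congruent diagonalization of A (simultaneous row and column reduction) yields pivots 0, -27, 0.
That gives 1 negative, 2 zero pivots.
Hence Q is negative semidefinite.
⟨·,·⟩ is an inner product exactly when A is positive definite.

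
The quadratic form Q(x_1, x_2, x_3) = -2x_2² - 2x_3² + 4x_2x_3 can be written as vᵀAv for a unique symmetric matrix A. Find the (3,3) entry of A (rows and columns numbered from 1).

-2

The coefficient of x_3² in Q is -2, and that is exactly A[3,3].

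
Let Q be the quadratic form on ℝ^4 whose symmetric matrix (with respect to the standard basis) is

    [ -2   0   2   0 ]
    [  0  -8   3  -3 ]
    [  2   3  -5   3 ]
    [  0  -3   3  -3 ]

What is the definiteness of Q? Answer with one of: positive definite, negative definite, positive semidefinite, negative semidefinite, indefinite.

negative semidefinite

Applying the same elementary operations to the rows and columns of A produces a congruent diagonal matrix with entries -2, -8, -15/8, 0.
That gives 3 negative, 1 zero pivots.
Hence Q is negative semidefinite.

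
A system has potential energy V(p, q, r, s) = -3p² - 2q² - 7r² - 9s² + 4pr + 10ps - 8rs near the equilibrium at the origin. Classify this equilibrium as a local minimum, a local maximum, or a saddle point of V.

local maximum

The Hessian at the origin is H = [[-6, 0, 4, 10], [0, -4, 0, 0], [4, 0, -14, -8], [10, 0, -8, -18]].
Row-reducing H symmetrically gives the diagonal entries -6, -4, -34/3, -20/17.
That gives 4 negative pivots.
H is negative definite, so the origin is a strict local maximum.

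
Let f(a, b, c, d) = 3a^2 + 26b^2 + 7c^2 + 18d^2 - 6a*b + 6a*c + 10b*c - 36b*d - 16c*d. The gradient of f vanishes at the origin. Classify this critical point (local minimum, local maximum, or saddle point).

The Hessian at the origin is H = [[6, -6, 6, 0], [-6, 52, 10, -36], [6, 10, 14, -16], [0, -36, -16, 36]].
Congruent diagonalization of H (simultaneous row and column reduction) yields pivots 6, 46, 56/23, 20/7.
So there are 4 positive pivots.
H is positive definite, so the origin is a strict local minimum.

local minimum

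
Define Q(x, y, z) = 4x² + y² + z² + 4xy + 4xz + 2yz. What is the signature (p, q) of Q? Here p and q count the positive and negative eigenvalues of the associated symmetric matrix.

(1, 0)

The associated matrix is A = [[4, 2, 2], [2, 1, 1], [2, 1, 1]].
Applying the same elementary operations to the rows and columns of A produces a congruent diagonal matrix with entries 4, 0, 0.
That gives 1 positive, 2 zero pivots.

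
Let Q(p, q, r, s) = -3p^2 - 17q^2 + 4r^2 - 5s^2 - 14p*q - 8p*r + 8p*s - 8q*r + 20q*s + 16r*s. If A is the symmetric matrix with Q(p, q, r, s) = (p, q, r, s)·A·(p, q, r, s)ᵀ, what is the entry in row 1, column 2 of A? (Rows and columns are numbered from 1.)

The coefficient of p·q in Q is -14. For a symmetric A this equals A[1,2] + A[2,1] = 2·A[1,2].
So A[1,2] = -14/2 = -7.

-7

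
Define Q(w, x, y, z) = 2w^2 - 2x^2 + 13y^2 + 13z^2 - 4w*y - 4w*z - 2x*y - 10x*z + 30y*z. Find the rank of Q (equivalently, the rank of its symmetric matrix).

4

The associated matrix is A = [[2, 0, -2, -2], [0, -2, -1, -5], [-2, -1, 13, 15], [-2, -5, 15, 13]].
Congruent diagonalization of A (simultaneous row and column reduction) yields pivots 2, -2, 23/2, 60/23.
So there are 3 positive, 1 negative pivots.
The rank is the number of nonzero pivots: 4.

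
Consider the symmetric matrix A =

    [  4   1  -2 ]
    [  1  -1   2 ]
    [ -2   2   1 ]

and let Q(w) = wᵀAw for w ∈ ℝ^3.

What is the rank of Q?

Congruent diagonalization of A (simultaneous row and column reduction) yields pivots 4, -5/4, 5.
That gives 2 positive, 1 negative pivots.
The rank is the number of nonzero pivots: 3.

3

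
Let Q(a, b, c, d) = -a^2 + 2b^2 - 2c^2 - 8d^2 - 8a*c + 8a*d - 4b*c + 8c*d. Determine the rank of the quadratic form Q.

4

The associated matrix is A = [[-1, 0, -4, 4], [0, 2, -2, 0], [-4, -2, -2, 4], [4, 0, 4, -8]].
Applying the same elementary operations to the rows and columns of A produces a congruent diagonal matrix with entries -1, 2, 12, -4.
Counting signs: 2 positive, 2 negative.
The rank is the number of nonzero pivots: 4.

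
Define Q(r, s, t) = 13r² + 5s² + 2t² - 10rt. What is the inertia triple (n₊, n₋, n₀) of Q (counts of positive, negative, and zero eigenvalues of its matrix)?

The symmetric matrix is A = [[13, 0, -5], [0, 5, 0], [-5, 0, 2]].
Symmetric row and column elimination reduces A to a congruent diagonal form with pivots 13, 5, 1/13.
Counting signs: 3 positive.

(3, 0, 0)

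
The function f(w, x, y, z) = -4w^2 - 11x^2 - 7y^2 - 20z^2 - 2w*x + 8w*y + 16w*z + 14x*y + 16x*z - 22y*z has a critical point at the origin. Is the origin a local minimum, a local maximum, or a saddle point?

saddle point

The Hessian at the origin is H = [[-8, -2, 8, 16], [-2, -22, 14, 16], [8, 14, -14, -22], [16, 16, -22, -40]].
An LDLᵀ factorisation of H has diagonal entries -8, -43/2, 30/43, -2.
That gives 1 positive, 3 negative pivots.
H is indefinite, so the origin is a saddle point.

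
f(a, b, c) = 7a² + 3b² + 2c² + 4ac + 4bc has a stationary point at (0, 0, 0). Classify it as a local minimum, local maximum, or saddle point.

The Hessian at the origin is H = [[14, 0, 4], [0, 6, 4], [4, 4, 4]].
Symmetric row and column elimination reduces H to a congruent diagonal form with pivots 14, 6, 4/21.
So there are 3 positive pivots.
H is positive definite, so the origin is a strict local minimum.

local minimum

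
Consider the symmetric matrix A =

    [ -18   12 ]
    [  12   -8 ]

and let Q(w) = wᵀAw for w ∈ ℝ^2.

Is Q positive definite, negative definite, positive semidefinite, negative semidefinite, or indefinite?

negative semidefinite

For the 2×2 matrix [[-18, 12], [12, -8]]: det = -18·-8 − (12)² = 0, trace = -26.
det = 0 so one eigenvalue is zero; the form is semidefinite with the sign of the trace.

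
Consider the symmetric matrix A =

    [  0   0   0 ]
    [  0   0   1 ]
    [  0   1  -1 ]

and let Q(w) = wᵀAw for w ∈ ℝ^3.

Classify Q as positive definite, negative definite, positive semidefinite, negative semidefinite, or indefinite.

indefinite

A is congruent to a diagonal matrix with 1 positive, 1 negative and 1 zero entries, so Q is indefinite.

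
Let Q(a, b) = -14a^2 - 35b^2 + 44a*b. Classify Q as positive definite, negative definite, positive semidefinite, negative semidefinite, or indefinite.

negative definite

The symmetric matrix of Q is [[-14, 22], [22, -35]].
For the 2×2 matrix [[-14, 22], [22, -35]]: det = -14·-35 − (22)² = 6, trace = -49.
det > 0 so both eigenvalues share the sign of the trace; trace = -49 < 0 ⇒ both negative.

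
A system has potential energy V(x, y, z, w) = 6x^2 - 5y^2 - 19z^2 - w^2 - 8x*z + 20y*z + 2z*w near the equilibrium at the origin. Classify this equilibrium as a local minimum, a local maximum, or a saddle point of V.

The Hessian at the origin is H = [[12, 0, -8, 0], [0, -10, 20, 0], [-8, 20, -38, 2], [0, 0, 2, -2]].
Row-reducing H symmetrically gives the diagonal entries 12, -10, -10/3, -4/5.
Counting signs: 1 positive, 3 negative.
H is indefinite, so the origin is a saddle point.

saddle point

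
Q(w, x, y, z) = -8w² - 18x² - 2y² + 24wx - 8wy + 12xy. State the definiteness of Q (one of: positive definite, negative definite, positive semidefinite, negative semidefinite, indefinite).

Write A = [[-8, 12, -4, 0], [12, -18, 6, 0], [-4, 6, -2, 0], [0, 0, 0, 0]].
Row-reducing A symmetrically gives the diagonal entries -8, 0, 0, 0.
Counting signs: 1 negative, 3 zero.
Hence Q is negative semidefinite.

negative semidefinite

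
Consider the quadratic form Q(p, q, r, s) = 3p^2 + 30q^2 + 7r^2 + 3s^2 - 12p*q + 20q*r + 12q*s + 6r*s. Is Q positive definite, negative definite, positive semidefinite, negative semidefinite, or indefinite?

The associated matrix is A = [[3, -6, 0, 0], [-6, 30, 10, 6], [0, 10, 7, 3], [0, 6, 3, 3]].
Symmetric row and column elimination reduces A to a congruent diagonal form with pivots 3, 18, 13/9, 12/13.
So there are 4 positive pivots.
Hence Q is positive definite.

positive definite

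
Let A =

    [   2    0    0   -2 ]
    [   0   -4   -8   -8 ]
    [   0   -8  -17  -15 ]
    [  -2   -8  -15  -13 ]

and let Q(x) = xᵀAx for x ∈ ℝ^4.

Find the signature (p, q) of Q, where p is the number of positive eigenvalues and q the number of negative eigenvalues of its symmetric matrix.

An LDLᵀ factorisation of A has diagonal entries 2, -4, -1, 2.
So there are 2 positive, 2 negative pivots.

(2, 2)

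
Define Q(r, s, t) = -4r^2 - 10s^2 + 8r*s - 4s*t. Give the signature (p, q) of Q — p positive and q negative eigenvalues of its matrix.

(1, 2)

The associated matrix is A = [[-4, 4, 0], [4, -10, -2], [0, -2, 0]].
Row-reducing A symmetrically gives the diagonal entries -4, -6, 2/3.
So there are 1 positive, 2 negative pivots.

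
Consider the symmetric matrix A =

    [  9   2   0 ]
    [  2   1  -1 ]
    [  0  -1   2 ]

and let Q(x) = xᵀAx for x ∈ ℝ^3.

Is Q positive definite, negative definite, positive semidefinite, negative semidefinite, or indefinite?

Leading principal minors: Δ_1 = 9, Δ_2 = 5, Δ_3 = 1.
All leading principal minors are positive, so by Sylvester's criterion Q is positive definite.

positive definite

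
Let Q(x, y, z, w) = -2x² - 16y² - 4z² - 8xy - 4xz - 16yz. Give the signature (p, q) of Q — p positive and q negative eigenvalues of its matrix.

(0, 2)

Write A = [[-2, -4, -2, 0], [-4, -16, -8, 0], [-2, -8, -4, 0], [0, 0, 0, 0]].
Row-reducing A symmetrically gives the diagonal entries -2, -8, 0, 0.
Counting signs: 2 negative, 2 zero.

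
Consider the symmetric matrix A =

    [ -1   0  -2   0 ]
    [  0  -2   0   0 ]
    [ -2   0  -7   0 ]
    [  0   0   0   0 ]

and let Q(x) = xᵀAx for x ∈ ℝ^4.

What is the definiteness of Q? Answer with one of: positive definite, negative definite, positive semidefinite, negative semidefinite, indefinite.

negative semidefinite

Symmetric row and column elimination reduces A to a congruent diagonal form with pivots -1, -2, -3, 0.
Counting signs: 3 negative, 1 zero.
Hence Q is negative semidefinite.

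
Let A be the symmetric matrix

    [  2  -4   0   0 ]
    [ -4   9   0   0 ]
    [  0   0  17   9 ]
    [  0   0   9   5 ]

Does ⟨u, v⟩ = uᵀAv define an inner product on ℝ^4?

Symmetric row and column elimination reduces A to a congruent diagonal form with pivots 2, 1, 17, 4/17.
So there are 4 positive pivots.
Hence Q is positive definite.
⟨·,·⟩ is an inner product exactly when A is positive definite.

yes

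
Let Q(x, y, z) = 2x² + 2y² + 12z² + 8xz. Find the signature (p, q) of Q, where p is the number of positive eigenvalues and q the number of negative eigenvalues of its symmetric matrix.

The symmetric matrix is A = [[2, 0, 4], [0, 2, 0], [4, 0, 12]].
Symmetric row and column elimination reduces A to a congruent diagonal form with pivots 2, 2, 4.
That gives 3 positive pivots.

(3, 0)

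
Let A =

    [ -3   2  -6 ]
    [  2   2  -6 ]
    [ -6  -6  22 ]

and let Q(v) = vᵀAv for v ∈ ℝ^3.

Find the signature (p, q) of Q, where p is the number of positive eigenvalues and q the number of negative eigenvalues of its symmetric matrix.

Congruent diagonalization of A (simultaneous row and column reduction) yields pivots -3, 10/3, 4.
That gives 2 positive, 1 negative pivots.

(2, 1)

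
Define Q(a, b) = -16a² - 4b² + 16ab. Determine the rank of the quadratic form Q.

Write A = [[-16, 8], [8, -4]].
Symmetric row and column elimination reduces A to a congruent diagonal form with pivots -16, 0.
So there are 1 negative, 1 zero pivots.
The rank is the number of nonzero pivots: 1.

1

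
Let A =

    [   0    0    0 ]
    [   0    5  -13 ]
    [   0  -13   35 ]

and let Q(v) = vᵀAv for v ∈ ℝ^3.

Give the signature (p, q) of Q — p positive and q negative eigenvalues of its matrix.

(2, 0)

Row-reducing A symmetrically gives the diagonal entries 0, 5, 6/5.
Counting signs: 2 positive, 1 zero.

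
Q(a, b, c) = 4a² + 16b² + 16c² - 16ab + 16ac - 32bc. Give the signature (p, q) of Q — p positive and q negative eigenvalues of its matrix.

(1, 0)

The symmetric matrix is A = [[4, -8, 8], [-8, 16, -16], [8, -16, 16]].
Symmetric row and column elimination reduces A to a congruent diagonal form with pivots 4, 0, 0.
That gives 1 positive, 2 zero pivots.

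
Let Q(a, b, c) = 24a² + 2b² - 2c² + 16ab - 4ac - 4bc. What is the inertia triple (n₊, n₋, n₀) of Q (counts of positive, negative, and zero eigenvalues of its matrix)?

The symmetric matrix is A = [[24, 8, -2], [8, 2, -2], [-2, -2, -2]].
Congruent diagonalization of A (simultaneous row and column reduction) yields pivots 24, -2/3, 1/2.
That gives 2 positive, 1 negative pivots.

(2, 1, 0)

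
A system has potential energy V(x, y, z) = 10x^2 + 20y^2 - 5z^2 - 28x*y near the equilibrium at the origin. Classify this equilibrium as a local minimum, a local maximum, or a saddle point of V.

The Hessian at the origin is H = [[20, -28, 0], [-28, 40, 0], [0, 0, -10]].
An LDLᵀ factorisation of H has diagonal entries 20, 4/5, -10.
Counting signs: 2 positive, 1 negative.
H is indefinite, so the origin is a saddle point.

saddle point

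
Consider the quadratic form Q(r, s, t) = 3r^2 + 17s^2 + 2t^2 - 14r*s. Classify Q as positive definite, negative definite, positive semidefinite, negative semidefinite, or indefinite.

positive definite

The symmetric matrix of Q is A = [[3, -7, 0], [-7, 17, 0], [0, 0, 2]].
Leading principal minors: Δ_1 = 3, Δ_2 = 2, Δ_3 = 4.
All leading principal minors are positive, so by Sylvester's criterion Q is positive definite.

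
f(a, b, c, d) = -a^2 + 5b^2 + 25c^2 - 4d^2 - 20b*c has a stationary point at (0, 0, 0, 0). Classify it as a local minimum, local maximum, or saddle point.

The Hessian at the origin is H = [[-2, 0, 0, 0], [0, 10, -20, 0], [0, -20, 50, 0], [0, 0, 0, -8]].
An LDLᵀ factorisation of H has diagonal entries -2, 10, 10, -8.
So there are 2 positive, 2 negative pivots.
H is indefinite, so the origin is a saddle point.

saddle point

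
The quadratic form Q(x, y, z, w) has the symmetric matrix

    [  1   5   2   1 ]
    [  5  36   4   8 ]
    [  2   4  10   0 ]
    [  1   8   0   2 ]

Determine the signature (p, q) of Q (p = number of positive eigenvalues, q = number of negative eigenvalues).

(4, 0)

An LDLᵀ factorisation of A has diagonal entries 1, 11, 30/11, 2/15.
Counting signs: 4 positive.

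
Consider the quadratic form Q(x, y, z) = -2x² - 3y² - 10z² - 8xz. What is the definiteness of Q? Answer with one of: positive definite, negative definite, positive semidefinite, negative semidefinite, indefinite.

The symmetric matrix of Q is A = [[-2, 0, -4], [0, -3, 0], [-4, 0, -10]].
Leading principal minors: Δ_1 = -2, Δ_2 = 6, Δ_3 = -12.
The signs alternate starting with Δ_1 < 0, so by Sylvester's criterion Q is negative definite.

negative definite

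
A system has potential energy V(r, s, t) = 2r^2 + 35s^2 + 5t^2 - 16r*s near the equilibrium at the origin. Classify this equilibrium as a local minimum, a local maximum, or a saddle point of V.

The Hessian at the origin is H = [[4, -16, 0], [-16, 70, 0], [0, 0, 10]].
Congruent diagonalization of H (simultaneous row and column reduction) yields pivots 4, 6, 10.
That gives 3 positive pivots.
H is positive definite, so the origin is a strict local minimum.

local minimum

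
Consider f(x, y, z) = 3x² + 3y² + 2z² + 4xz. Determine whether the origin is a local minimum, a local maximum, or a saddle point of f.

local minimum

The Hessian at the origin is H = [[6, 0, 4], [0, 6, 0], [4, 0, 4]].
Symmetric row and column elimination reduces H to a congruent diagonal form with pivots 6, 6, 4/3.
Counting signs: 3 positive.
H is positive definite, so the origin is a strict local minimum.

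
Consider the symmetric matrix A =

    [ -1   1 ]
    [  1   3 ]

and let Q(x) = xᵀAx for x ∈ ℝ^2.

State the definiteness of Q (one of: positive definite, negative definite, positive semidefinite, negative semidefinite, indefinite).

Congruent diagonalization of A (simultaneous row and column reduction) yields pivots -1, 4.
Counting signs: 1 positive, 1 negative.
Hence Q is indefinite.

indefinite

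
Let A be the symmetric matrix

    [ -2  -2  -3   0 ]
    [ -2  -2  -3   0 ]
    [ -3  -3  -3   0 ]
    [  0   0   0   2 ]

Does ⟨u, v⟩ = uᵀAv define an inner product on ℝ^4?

no

Congruent diagonalization of A (simultaneous row and column reduction) yields pivots -2, 0, 3/2, 2.
Counting signs: 2 positive, 1 negative, 1 zero.
Hence Q is indefinite.
⟨·,·⟩ is an inner product exactly when A is positive definite.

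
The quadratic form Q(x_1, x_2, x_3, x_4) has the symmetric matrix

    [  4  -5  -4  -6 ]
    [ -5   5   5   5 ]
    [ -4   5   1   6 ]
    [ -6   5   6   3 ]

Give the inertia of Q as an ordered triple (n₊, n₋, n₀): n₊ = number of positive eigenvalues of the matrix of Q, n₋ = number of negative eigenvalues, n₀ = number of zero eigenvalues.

An LDLᵀ factorisation of A has diagonal entries 4, -5/4, -3, -1.
Counting signs: 1 positive, 3 negative.

(1, 3, 0)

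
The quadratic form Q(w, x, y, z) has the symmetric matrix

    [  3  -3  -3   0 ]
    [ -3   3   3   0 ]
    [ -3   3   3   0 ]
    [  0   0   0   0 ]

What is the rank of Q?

Row-reducing A symmetrically gives the diagonal entries 3, 0, 0, 0.
So there are 1 positive, 3 zero pivots.
The rank is the number of nonzero pivots: 1.

1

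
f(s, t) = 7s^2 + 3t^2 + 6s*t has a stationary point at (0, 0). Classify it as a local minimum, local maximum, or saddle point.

The Hessian at the origin is H = [[14, 6], [6, 6]].
det H = 14·6 − (6)² = 48 > 0 and H[1,1] = 14 > 0, so H is positive definite.
Therefore the origin is a local minimum.

local minimum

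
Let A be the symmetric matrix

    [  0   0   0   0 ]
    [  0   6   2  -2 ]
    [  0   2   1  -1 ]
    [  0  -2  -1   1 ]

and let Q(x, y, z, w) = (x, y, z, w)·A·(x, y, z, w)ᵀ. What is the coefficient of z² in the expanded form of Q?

1

The coefficient of z² is the diagonal entry A[3,3] = 1.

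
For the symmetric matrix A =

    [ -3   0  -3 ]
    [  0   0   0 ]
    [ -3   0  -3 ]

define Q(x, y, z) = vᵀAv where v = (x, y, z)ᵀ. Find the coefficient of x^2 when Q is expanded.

The coefficient of x^2 is the diagonal entry A[1,1] = -3.

-3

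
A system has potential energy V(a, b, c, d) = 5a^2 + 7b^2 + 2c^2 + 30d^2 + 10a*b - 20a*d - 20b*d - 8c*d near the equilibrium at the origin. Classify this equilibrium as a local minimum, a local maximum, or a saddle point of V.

local minimum

The Hessian at the origin is H = [[10, 10, 0, -20], [10, 14, 0, -20], [0, 0, 4, -8], [-20, -20, -8, 60]].
Row-reducing H symmetrically gives the diagonal entries 10, 4, 4, 4.
Counting signs: 4 positive.
H is positive definite, so the origin is a strict local minimum.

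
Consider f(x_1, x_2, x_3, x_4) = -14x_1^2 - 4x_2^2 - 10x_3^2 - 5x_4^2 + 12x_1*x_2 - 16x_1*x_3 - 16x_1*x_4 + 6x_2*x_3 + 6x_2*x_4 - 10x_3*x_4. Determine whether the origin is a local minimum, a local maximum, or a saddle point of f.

local maximum

The Hessian at the origin is H = [[-28, 12, -16, -16], [12, -8, 6, 6], [-16, 6, -20, -10], [-16, 6, -10, -10]].
Applying the same elementary operations to the rows and columns of H produces a congruent diagonal matrix with entries -28, -20/7, -53/5, -30/53.
So there are 4 negative pivots.
H is negative definite, so the origin is a strict local maximum.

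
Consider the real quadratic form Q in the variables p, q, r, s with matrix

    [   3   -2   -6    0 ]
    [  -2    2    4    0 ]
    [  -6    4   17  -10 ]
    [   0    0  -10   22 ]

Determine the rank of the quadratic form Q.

4

Applying the same elementary operations to the rows and columns of A produces a congruent diagonal matrix with entries 3, 2/3, 5, 2.
Counting signs: 4 positive.
The rank is the number of nonzero pivots: 4.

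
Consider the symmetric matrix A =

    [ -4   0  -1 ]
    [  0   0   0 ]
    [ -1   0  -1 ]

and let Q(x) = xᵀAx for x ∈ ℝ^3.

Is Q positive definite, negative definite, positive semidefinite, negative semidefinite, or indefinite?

negative semidefinite

Applying the same elementary operations to the rows and columns of A produces a congruent diagonal matrix with entries -4, 0, -3/4.
So there are 2 negative, 1 zero pivots.
Hence Q is negative semidefinite.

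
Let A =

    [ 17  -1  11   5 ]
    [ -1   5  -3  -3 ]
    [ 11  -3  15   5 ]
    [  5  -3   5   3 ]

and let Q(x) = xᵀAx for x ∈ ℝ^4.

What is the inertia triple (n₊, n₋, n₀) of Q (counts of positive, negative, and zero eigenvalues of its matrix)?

An LDLᵀ factorisation of A has diagonal entries 17, 84/17, 142/21, 1/71.
Counting signs: 4 positive.

(4, 0, 0)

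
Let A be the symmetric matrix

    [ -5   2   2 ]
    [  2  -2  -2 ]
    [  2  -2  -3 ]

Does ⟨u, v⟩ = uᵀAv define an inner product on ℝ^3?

Leading principal minors: Δ_1 = -5, Δ_2 = 6, Δ_3 = -6.
The signs alternate starting with Δ_1 < 0, so by Sylvester's criterion Q is negative definite.
⟨·,·⟩ is an inner product exactly when A is positive definite.

no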